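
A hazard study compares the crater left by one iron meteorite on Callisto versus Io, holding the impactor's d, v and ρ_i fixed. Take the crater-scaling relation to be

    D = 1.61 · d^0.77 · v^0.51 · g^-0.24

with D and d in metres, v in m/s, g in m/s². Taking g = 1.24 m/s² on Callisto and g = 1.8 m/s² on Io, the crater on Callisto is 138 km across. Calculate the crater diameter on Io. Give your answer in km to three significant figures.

D ≈ 126 km

All impactor-dependent factors cancel in the ratio, leaving D_Io/D_Callisto = (g_Io/g_Callisto)^-0.24.
(1.8/1.24)^-0.24 = 1.452^-0.24 = 0.9144
D_Io = 0.9144 × 138 km = 126 km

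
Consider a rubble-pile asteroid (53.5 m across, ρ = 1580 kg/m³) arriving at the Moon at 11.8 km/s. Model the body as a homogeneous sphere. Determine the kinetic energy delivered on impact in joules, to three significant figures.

v = 11800 m/s.
Mass m = (π/6) ρ d³ = (π/6) × 1580 × (53.5)³ = 1.267 × 10^8 kg
E = ½ m v² = 0.5 × 1.267 × 10^8 × (11800)² = 8.821 × 10^15 J

E ≈ 8.82 × 10^15 J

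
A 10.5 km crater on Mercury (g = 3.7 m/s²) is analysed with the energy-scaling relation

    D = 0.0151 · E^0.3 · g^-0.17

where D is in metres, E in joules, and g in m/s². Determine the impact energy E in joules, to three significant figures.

E ≈ 6.25 × 10^19 J

Rearranging: E = [D / (0.0151 · g^-0.17)]^(1/0.3).
D = 10500 m.
g^-0.17 = 3.7^-0.17 = 0.8006
D / (0.0151 × 0.8006) = 10500 / (0.01209) = 8.685 × 10^5
E = (8.685 × 10^5)^3.3333 = 6.247 × 10^19 J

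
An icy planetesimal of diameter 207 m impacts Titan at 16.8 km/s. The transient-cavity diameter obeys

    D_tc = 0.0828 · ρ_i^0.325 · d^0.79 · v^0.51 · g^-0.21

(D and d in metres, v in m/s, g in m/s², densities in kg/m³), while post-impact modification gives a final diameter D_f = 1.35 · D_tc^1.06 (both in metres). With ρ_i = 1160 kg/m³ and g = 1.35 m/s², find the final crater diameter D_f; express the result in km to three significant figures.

D_f ≈ 17.1 km

v = 16800 m/s.
ρ_i^0.325 = 1160^0.325 = 9.907
d^0.79 = 207^0.79 = 67.55
v^0.51 = 16800^0.51 = 142.9
g^-0.21 = 1.35^-0.21 = 0.9389
D_tc = 0.0828 × 9.907 × 67.55 × 142.9 × 0.9389 = 7434 m
D_f = 1.35 × (7434)^1.06 = 17133 m
     = 17.13 km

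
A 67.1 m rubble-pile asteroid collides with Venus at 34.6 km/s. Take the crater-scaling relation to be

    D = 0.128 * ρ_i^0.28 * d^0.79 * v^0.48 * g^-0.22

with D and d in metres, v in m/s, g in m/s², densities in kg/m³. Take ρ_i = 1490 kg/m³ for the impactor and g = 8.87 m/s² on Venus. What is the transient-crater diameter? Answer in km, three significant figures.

D ≈ 2.56 km

In SI units: v = 34600 m/s.
ρ_i^0.28 = 1490^0.28 = 7.736
d^0.79 = 67.1^0.79 = 27.74
v^0.48 = 34600^0.48 = 150.9
g^-0.22 = 8.87^-0.22 = 0.6187
D = 0.128 × 7.736 × 27.74 × 150.9 × 0.6187 = 2564 m
   = 2.564 km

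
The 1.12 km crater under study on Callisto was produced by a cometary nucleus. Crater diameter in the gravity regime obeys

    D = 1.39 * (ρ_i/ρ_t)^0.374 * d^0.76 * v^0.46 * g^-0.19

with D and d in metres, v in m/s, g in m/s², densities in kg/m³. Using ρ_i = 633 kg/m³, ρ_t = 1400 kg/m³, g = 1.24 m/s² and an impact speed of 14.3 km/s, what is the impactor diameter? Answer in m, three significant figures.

Rearranging for d: d = [D / (1.39 · (633/1400)^0.374 · 14300^0.46 · 1.24^-0.19)]^(1/0.76).
D = 1120 m.
(633/1400)^0.374 = 0.7431
14300^0.46 = 81.56
1.24^-0.19 = 0.9600
Denominator = 1.39 × 0.7431 × 81.56 × 0.9600 = 80.87
D / 80.87 = 1120 / 80.87 = 13.85
d = 13.85^(1/0.76) = 13.85^1.3158 = 31.76 m

d ≈ 31.8 m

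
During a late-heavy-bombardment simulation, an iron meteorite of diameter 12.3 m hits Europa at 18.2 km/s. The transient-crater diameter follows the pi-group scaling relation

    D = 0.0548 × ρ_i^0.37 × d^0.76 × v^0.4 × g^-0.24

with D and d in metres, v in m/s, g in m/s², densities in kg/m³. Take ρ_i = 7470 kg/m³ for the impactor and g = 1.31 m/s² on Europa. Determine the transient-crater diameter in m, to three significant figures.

D ≈ 474 m

In SI units: v = 18200 m/s.
ρ_i^0.37 = 7470^0.37 = 27.11
d^0.76 = 12.3^0.76 = 6.735
v^0.4 = 18200^0.4 = 50.59
g^-0.24 = 1.31^-0.24 = 0.9372
D = 0.0548 × 27.11 × 6.735 × 50.59 × 0.9372 = 474.4 m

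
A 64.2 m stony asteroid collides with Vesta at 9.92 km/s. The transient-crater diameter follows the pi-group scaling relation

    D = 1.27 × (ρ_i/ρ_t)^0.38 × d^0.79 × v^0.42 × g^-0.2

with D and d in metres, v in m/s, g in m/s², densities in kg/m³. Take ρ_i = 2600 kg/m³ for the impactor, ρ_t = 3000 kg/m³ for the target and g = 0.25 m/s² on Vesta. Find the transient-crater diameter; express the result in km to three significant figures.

D ≈ 2.03 km

In SI units: v = 9920 m/s.
(ρ_i/ρ_t)^0.38 = (2600/3000)^0.38 = 0.9471
d^0.79 = 64.2^0.79 = 26.79
v^0.42 = 9920^0.42 = 47.70
g^-0.2 = 0.25^-0.2 = 1.320
D = 1.27 × 0.9471 × 26.79 × 47.70 × 1.320 = 2029 m
   = 2.029 km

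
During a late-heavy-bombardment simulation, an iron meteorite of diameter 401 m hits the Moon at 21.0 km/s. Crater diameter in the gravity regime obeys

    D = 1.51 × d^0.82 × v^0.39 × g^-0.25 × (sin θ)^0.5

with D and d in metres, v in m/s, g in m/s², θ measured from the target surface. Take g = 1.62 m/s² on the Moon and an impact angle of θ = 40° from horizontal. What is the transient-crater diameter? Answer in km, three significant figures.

D ≈ 7.09 km

In SI units: v = 21000 m/s.
d^0.82 = 401^0.82 = 136.3
v^0.39 = 21000^0.39 = 48.49
g^-0.25 = 1.62^-0.25 = 0.8864
(sin 40°)^0.5 = 0.6428^0.5 = 0.8017
D = 1.51 × 136.3 × 48.49 × 0.8864 × 0.8017 = 7092 m
   = 7.092 km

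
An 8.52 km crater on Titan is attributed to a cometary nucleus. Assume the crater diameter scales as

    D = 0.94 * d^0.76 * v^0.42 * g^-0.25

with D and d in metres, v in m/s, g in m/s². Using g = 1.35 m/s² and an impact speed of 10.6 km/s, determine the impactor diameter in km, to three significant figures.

d ≈ 1.06 km

Rearranging for d: d = [D / (0.94 · 10600^0.42 · 1.35^-0.25)]^(1/0.76).
D = 8520 m.
10600^0.42 = 49.05
1.35^-0.25 = 0.9277
Denominator = 0.94 × 49.05 × 0.9277 = 42.77
D / 42.77 = 8520 / 42.77 = 199.2
d = 199.2^(1/0.76) = 199.2^1.3158 = 1060 m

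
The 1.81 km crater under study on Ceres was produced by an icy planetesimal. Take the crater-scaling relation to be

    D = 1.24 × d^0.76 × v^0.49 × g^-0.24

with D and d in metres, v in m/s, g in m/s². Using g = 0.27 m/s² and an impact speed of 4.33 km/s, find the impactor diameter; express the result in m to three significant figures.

Rearranging for d: d = [D / (1.24 · 4330^0.49 · 0.27^-0.24)]^(1/0.76).
D = 1810 m.
4330^0.49 = 60.52
0.27^-0.24 = 1.369
Denominator = 1.24 × 60.52 × 1.369 = 102.7
D / 102.7 = 1810 / 102.7 = 17.62
d = 17.62^(1/0.76) = 17.62^1.3158 = 43.60 m

d ≈ 43.6 m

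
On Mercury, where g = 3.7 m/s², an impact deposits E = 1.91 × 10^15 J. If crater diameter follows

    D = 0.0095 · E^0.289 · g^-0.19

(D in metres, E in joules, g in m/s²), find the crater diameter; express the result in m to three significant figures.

E^0.289 = (1.91 × 10^15)^0.289 = 2.607 × 10^4
g^-0.19 = 3.7^-0.19 = 0.7799
D = 0.0095 × 2.607 × 10^4 × 0.7799 = 193.2 m

D ≈ 193 m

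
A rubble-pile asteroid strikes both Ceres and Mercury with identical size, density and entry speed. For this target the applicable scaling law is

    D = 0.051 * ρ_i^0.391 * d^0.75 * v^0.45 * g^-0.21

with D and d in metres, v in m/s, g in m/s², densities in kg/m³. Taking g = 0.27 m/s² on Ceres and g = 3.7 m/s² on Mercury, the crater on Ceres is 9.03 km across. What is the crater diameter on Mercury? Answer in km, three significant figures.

All impactor-dependent factors cancel in the ratio, leaving D_Mercury/D_Ceres = (g_Mercury/g_Ceres)^-0.21.
(3.7/0.27)^-0.21 = 13.70^-0.21 = 0.5771
D_Mercury = 0.5771 × 9.03 km = 5.21 km

D ≈ 5.21 km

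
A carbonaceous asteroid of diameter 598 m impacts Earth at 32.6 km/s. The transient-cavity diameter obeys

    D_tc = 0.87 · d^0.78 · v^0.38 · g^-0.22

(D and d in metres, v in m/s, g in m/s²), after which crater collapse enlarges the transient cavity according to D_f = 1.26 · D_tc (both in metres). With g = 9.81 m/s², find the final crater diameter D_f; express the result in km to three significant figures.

v = 32600 m/s.
d^0.78 = 598^0.78 = 146.5
v^0.38 = 32600^0.38 = 51.88
g^-0.22 = 9.81^-0.22 = 0.6051
D_tc = 0.87 × 146.5 × 51.88 × 0.6051 = 4001 m
D_f = 1.26 × 4001 = 5041 m
     = 5.041 km

D_f ≈ 5.04 km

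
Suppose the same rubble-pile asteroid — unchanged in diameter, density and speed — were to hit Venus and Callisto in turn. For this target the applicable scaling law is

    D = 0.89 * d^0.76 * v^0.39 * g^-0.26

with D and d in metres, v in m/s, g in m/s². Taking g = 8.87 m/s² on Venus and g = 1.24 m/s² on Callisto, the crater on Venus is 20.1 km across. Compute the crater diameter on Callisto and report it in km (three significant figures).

D ≈ 33.5 km

All impactor-dependent factors cancel in the ratio, leaving D_Callisto/D_Venus = (g_Callisto/g_Venus)^-0.26.
(1.24/8.87)^-0.26 = 0.1398^-0.26 = 1.668
D_Callisto = 1.668 × 20.1 km = 33.5 km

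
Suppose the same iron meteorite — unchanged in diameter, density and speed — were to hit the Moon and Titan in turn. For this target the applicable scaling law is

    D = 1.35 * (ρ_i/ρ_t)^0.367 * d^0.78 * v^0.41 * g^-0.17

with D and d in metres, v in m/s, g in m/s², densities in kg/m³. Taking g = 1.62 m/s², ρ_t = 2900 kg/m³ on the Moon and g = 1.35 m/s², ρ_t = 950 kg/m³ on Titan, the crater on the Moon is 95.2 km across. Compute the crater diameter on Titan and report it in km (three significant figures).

The impactor-only factors (d, v, ρ_i) cancel in the ratio, leaving D_Titan/D_Moon = (g_Titan/g_Moon)^-0.17 · (ρ_t,Moon/ρ_t,Titan)^0.367.
(1.35/1.62)^-0.17 = 0.8333^-0.17 = 1.031
(2900/950)^0.367 = 3.053^0.367 = 1.506
Ratio = 1.031 × 1.506 = 1.553
D_Titan = 1.553 × 95.2 km = 148 km

D ≈ 148 km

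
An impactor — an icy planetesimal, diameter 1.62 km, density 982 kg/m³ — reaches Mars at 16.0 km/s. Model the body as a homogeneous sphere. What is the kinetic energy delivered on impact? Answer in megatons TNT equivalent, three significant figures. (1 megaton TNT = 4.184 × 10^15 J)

E ≈ 66900 Mt TNT

d = 1620 m; v = 16000 m/s.
Mass m = (π/6) ρ d³ = (π/6) × 982 × (1620)³ = 2.186 × 10^12 kg
E = ½ m v² = 0.5 × 2.186 × 10^12 × (16000)² = 2.798 × 10^20 J
   = 2.798 × 10^20 / 4.184×10^15 = 66874 Mt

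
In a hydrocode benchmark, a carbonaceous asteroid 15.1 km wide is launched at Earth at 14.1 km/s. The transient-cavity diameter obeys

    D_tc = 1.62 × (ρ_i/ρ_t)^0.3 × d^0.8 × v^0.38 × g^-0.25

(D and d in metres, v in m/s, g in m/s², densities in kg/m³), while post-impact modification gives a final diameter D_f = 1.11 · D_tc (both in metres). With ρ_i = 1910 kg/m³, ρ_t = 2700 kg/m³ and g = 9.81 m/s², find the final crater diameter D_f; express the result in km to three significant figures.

D_f ≈ 76.2 km

In SI: d = 15100 m, v = 14100 m/s.
(ρ_i/ρ_t)^0.3 = (1910/2700)^0.3 = 0.9014
d^0.8 = 15100^0.8 = 2204
v^0.38 = 14100^0.38 = 37.73
g^-0.25 = 9.81^-0.25 = 0.5650
D_tc = 1.62 × 0.9014 × 2204 × 37.73 × 0.5650 = 68610 m
D_f = 1.11 × 68610 = 76157 m
     = 76.16 km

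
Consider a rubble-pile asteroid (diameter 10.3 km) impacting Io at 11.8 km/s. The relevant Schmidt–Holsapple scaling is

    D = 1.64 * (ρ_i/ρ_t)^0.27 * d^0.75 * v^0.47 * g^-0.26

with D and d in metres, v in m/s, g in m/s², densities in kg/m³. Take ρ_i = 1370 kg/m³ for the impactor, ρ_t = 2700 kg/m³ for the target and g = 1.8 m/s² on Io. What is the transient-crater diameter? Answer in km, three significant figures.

D ≈ 98.2 km

In SI units: d = 10300 m, v = 11800 m/s.
(ρ_i/ρ_t)^0.27 = (1370/2700)^0.27 = 0.8326
d^0.75 = 10300^0.75 = 1022
v^0.47 = 11800^0.47 = 81.99
g^-0.26 = 1.8^-0.26 = 0.8583
D = 1.64 × 0.8326 × 1022 × 81.99 × 0.8583 = 98204 m
   = 98.20 km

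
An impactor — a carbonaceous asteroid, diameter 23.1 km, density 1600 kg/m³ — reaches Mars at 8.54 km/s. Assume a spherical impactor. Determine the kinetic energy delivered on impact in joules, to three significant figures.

d = 23100 m; v = 8540 m/s.
Mass m = (π/6) ρ d³ = (π/6) × 1600 × (23100)³ = 1.033 × 10^16 kg
E = ½ m v² = 0.5 × 1.033 × 10^16 × (8540)² = 3.767 × 10^23 J

E ≈ 3.77 × 10^23 J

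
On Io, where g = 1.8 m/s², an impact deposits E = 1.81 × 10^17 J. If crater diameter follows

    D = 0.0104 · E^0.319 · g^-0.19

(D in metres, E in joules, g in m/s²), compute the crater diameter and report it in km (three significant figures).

E^0.319 = (1.81 × 10^17)^0.319 = 3.200 × 10^5
g^-0.19 = 1.8^-0.19 = 0.8943
D = 0.0104 × 3.200 × 10^5 × 0.8943 = 2976 m
   = 2.976 km

D ≈ 2.98 km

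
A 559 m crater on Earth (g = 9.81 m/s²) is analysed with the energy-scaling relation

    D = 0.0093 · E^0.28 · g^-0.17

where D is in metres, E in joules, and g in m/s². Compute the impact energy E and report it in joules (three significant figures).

E ≈ 4.67 × 10^17 J

Rearranging: E = [D / (0.0093 · g^-0.17)]^(1/0.28).
g^-0.17 = 9.81^-0.17 = 0.6783
D / (0.0093 × 0.6783) = 559 / (6.308 × 10^-3) = 8.862 × 10^4
E = (8.862 × 10^4)^3.5714 = 4.673 × 10^17 J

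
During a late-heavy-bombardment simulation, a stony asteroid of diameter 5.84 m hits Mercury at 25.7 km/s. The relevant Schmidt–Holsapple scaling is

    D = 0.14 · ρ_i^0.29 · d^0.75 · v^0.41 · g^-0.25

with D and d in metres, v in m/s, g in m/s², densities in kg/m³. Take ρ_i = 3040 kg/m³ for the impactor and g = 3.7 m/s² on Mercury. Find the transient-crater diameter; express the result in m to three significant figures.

D ≈ 249 m

In SI units: v = 25700 m/s.
ρ_i^0.29 = 3040^0.29 = 10.23
d^0.75 = 5.84^0.75 = 3.757
v^0.41 = 25700^0.41 = 64.28
g^-0.25 = 3.7^-0.25 = 0.7210
D = 0.14 × 10.23 × 3.757 × 64.28 × 0.7210 = 249.4 m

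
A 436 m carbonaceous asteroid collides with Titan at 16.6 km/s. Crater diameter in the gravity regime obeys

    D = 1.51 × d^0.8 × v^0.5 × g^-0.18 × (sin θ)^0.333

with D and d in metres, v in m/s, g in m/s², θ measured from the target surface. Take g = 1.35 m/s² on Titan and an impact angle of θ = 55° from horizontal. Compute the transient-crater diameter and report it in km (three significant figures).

D ≈ 22.3 km

In SI units: v = 16600 m/s.
d^0.8 = 436^0.8 = 129.3
v^0.5 = 16600^0.5 = 128.8
g^-0.18 = 1.35^-0.18 = 0.9474
(sin 55°)^0.333 = 0.8192^0.333 = 0.9357
D = 1.51 × 129.3 × 128.8 × 0.9474 × 0.9357 = 22293 m
   = 22.29 km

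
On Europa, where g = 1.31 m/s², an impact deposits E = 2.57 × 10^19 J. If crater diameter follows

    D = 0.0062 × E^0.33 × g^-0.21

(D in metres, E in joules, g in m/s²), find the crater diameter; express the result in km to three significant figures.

D ≈ 14.9 km

E^0.33 = (2.57 × 10^19)^0.33 = 2.543 × 10^6
g^-0.21 = 1.31^-0.21 = 0.9449
D = 0.0062 × 2.543 × 10^6 × 0.9449 = 14898 m
   = 14.90 km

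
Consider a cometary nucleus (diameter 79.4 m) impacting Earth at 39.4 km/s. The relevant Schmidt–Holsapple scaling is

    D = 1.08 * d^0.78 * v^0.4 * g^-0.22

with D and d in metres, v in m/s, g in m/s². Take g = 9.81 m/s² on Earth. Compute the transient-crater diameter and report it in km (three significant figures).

D ≈ 1.37 km

In SI units: v = 39400 m/s.
d^0.78 = 79.4^0.78 = 30.33
v^0.4 = 39400^0.4 = 68.90
g^-0.22 = 9.81^-0.22 = 0.6051
D = 1.08 × 30.33 × 68.90 × 0.6051 = 1366 m
   = 1.366 km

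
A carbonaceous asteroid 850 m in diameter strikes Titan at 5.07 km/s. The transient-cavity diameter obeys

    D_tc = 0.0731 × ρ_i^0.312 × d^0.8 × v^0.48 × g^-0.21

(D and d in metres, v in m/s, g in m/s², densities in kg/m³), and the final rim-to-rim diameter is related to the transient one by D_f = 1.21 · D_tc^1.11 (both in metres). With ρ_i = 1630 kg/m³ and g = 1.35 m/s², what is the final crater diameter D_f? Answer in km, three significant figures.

v = 5070 m/s.
ρ_i^0.312 = 1630^0.312 = 10.05
d^0.8 = 850^0.8 = 220.6
v^0.48 = 5070^0.48 = 60.03
g^-0.21 = 1.35^-0.21 = 0.9389
D_tc = 0.0731 × 10.05 × 220.6 × 60.03 × 0.9389 = 9134 m
D_f = 1.21 × (9134)^1.11 = 30138 m
     = 30.14 km

D_f ≈ 30.1 km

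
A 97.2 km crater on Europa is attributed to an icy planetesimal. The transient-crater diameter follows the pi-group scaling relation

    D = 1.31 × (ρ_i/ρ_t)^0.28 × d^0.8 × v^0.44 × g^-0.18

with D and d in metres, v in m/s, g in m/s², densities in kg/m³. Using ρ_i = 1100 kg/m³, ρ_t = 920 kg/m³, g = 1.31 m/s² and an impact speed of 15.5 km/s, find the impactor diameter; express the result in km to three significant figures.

Rearranging for d: d = [D / (1.31 · (1100/920)^0.28 · 15500^0.44 · 1.31^-0.18)]^(1/0.8).
D = 97200 m.
(1100/920)^0.28 = 1.051
15500^0.44 = 69.78
1.31^-0.18 = 0.9526
Denominator = 1.31 × 1.051 × 69.78 × 0.9526 = 91.52
D / 91.52 = 97200 / 91.52 = 1062
d = 1062^(1/0.8) = 1062^1.25 = 6063 m

d ≈ 6.06 km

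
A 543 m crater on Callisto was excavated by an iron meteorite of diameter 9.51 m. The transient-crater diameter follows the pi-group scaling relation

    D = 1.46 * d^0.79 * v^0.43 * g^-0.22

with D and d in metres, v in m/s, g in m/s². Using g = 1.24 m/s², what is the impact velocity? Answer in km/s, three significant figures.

v ≈ 16.9 km/s

Rearranging for v: v = [D / (1.46 · 9.51^0.79 · 1.24^-0.22)]^(1/0.43).
9.51^0.79 = 5.926
1.24^-0.22 = 0.9538
Denominator = 1.46 × 5.926 × 0.9538 = 8.252
D / 8.252 = 543 / 8.252 = 65.80
v = 65.80^(1/0.43) = 65.80^2.3256 = 16923 m/s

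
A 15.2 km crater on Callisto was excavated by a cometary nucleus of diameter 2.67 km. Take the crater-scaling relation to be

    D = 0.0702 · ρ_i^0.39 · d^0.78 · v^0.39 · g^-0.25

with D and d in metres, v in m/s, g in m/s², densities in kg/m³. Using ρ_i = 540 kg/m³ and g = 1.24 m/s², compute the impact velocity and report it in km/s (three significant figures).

v ≈ 14.3 km/s

Rearranging for v: v = [D / (0.0702 · 540^0.39 · 2670^0.78 · 1.24^-0.25)]^(1/0.39).
D = 15200 m.
540^0.39 = 11.63
2670^0.78 = 470.6
1.24^-0.25 = 0.9476
Denominator = 0.0702 × 11.63 × 470.6 × 0.9476 = 364.1
D / 364.1 = 15200 / 364.1 = 41.75
v = 41.75^(1/0.39) = 41.75^2.5641 = 14306 m/s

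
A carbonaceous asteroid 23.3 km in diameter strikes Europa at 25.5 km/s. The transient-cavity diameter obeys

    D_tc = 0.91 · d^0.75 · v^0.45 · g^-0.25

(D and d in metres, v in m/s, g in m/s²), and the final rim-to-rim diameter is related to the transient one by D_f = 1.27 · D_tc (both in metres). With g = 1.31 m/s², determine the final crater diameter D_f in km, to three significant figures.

D_f ≈ 196 km

In SI: d = 23300 m, v = 25500 m/s.
d^0.75 = 23300^0.75 = 1886
v^0.45 = 25500^0.45 = 96.15
g^-0.25 = 1.31^-0.25 = 0.9347
D_tc = 0.91 × 1886 × 96.15 × 0.9347 = 1.542 × 10^5 m
D_f = 1.27 × 1.542 × 10^5 = 1.958 × 10^5 m
     = 195.8 km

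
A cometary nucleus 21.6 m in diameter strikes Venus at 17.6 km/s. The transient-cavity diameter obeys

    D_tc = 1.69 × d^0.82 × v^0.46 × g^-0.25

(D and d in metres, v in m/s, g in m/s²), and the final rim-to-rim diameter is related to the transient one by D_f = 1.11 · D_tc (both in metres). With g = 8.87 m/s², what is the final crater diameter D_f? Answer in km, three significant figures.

D_f ≈ 1.21 km

v = 17600 m/s.
d^0.82 = 21.6^0.82 = 12.42
v^0.46 = 17600^0.46 = 89.73
g^-0.25 = 8.87^-0.25 = 0.5795
D_tc = 1.69 × 12.42 × 89.73 × 0.5795 = 1091 m
D_f = 1.11 × 1091 = 1211 m
     = 1.211 km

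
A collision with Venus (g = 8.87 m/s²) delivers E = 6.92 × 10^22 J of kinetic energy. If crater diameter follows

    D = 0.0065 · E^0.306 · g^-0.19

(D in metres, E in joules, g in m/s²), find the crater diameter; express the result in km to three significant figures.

E^0.306 = (6.92 × 10^22)^0.306 = 9.752 × 10^6
g^-0.19 = 8.87^-0.19 = 0.6605
D = 0.0065 × 9.752 × 10^6 × 0.6605 = 41868 m
   = 41.87 km

D ≈ 41.9 km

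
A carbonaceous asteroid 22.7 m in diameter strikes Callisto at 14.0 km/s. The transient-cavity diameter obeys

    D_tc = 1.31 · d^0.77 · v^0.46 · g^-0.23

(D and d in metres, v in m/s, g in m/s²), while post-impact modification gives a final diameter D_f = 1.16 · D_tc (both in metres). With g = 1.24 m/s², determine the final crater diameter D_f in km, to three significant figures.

v = 14000 m/s.
d^0.77 = 22.7^0.77 = 11.07
v^0.46 = 14000^0.46 = 80.76
g^-0.23 = 1.24^-0.23 = 0.9517
D_tc = 1.31 × 11.07 × 80.76 × 0.9517 = 1115 m
D_f = 1.16 × 1115 = 1293 m
     = 1.293 km

D_f ≈ 1.29 km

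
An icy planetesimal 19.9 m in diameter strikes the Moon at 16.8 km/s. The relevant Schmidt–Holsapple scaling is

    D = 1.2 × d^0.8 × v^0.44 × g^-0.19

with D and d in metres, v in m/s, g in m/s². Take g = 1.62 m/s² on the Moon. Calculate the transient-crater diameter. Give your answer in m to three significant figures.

In SI units: v = 16800 m/s.
d^0.8 = 19.9^0.8 = 10.94
v^0.44 = 16800^0.44 = 72.30
g^-0.19 = 1.62^-0.19 = 0.9124
D = 1.2 × 10.94 × 72.30 × 0.9124 = 866.0 m

D ≈ 866 m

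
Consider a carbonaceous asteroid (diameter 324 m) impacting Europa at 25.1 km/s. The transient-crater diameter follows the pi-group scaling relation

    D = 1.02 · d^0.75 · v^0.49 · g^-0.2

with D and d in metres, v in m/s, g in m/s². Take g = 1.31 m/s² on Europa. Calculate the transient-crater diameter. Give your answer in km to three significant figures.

D ≈ 10.6 km

In SI units: v = 25100 m/s.
d^0.75 = 324^0.75 = 76.37
v^0.49 = 25100^0.49 = 143.2
g^-0.2 = 1.31^-0.2 = 0.9474
D = 1.02 × 76.37 × 143.2 × 0.9474 = 10568 m
   = 10.57 km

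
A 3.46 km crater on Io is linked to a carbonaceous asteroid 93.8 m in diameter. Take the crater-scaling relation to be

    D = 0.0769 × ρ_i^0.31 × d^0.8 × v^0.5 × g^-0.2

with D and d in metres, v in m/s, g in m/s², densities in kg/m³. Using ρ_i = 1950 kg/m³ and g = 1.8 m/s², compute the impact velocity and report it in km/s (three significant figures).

Rearranging for v: v = [D / (0.0769 · 1950^0.31 · 93.8^0.8 · 1.8^-0.2)]^(1/0.5).
D = 3460 m.
1950^0.31 = 10.47
93.8^0.8 = 37.82
1.8^-0.2 = 0.8891
Denominator = 0.0769 × 10.47 × 37.82 × 0.8891 = 27.07
D / 27.07 = 3460 / 27.07 = 127.8
v = 127.8^(1/0.5) = 127.8^2 = 16333 m/s

v ≈ 16.3 km/s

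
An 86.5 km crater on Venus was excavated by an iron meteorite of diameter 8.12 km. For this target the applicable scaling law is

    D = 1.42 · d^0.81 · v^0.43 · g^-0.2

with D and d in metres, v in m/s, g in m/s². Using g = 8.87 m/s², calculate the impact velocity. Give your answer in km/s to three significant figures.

v ≈ 16.0 km/s

Rearranging for v: v = [D / (1.42 · 8120^0.81 · 8.87^-0.2)]^(1/0.43).
D = 86500 m.
8120^0.81 = 1468
8.87^-0.2 = 0.6463
Denominator = 1.42 × 1468 × 0.6463 = 1347
D / 1347 = 86500 / 1347 = 64.22
v = 64.22^(1/0.43) = 64.22^2.3256 = 15993 m/s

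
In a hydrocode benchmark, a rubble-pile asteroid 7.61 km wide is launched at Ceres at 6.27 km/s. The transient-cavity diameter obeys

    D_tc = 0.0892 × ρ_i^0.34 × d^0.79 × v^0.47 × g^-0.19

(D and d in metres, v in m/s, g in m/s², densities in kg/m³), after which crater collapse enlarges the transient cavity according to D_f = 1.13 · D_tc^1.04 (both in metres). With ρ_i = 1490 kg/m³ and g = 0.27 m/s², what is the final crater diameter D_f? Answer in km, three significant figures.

D_f ≈ 174 km

In SI: d = 7610 m, v = 6270 m/s.
ρ_i^0.34 = 1490^0.34 = 11.99
d^0.79 = 7610^0.79 = 1165
v^0.47 = 6270^0.47 = 60.91
g^-0.19 = 0.27^-0.19 = 1.282
D_tc = 0.0892 × 11.99 × 1165 × 60.91 × 1.282 = 97290 m
D_f = 1.13 × (97290)^1.04 = 1.740 × 10^5 m
     = 174.0 km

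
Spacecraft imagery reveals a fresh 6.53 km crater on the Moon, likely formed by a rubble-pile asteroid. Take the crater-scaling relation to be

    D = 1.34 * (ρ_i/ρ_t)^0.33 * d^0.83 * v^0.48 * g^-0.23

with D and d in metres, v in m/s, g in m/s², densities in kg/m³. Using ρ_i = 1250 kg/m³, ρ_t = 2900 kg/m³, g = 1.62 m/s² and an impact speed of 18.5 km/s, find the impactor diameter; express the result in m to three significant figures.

Rearranging for d: d = [D / (1.34 · (1250/2900)^0.33 · 18500^0.48 · 1.62^-0.23)]^(1/0.83).
D = 6530 m.
(1250/2900)^0.33 = 0.7575
18500^0.48 = 111.7
1.62^-0.23 = 0.8950
Denominator = 1.34 × 0.7575 × 111.7 × 0.8950 = 101.5
D / 101.5 = 6530 / 101.5 = 64.33
d = 64.33^(1/0.83) = 64.33^1.2048 = 150.9 m

d ≈ 151 m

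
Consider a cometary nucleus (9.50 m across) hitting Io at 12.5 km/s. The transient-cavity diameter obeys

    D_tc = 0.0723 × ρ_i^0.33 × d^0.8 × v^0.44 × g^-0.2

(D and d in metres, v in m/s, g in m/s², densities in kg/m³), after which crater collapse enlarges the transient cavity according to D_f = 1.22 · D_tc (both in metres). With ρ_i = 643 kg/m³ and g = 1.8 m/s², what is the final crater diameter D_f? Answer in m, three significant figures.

v = 12500 m/s.
ρ_i^0.33 = 643^0.33 = 8.447
d^0.8 = 9.5^0.8 = 6.056
v^0.44 = 12500^0.44 = 63.48
g^-0.2 = 1.8^-0.2 = 0.8891
D_tc = 0.0723 × 8.447 × 6.056 × 63.48 × 0.8891 = 208.7 m
D_f = 1.22 × 208.7 = 254.6 m

D_f ≈ 255 m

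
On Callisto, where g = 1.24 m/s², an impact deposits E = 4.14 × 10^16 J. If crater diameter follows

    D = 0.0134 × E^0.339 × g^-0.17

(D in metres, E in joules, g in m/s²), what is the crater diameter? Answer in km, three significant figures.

E^0.339 = (4.14 × 10^16)^0.339 = 4.297 × 10^5
g^-0.17 = 1.24^-0.17 = 0.9641
D = 0.0134 × 4.297 × 10^5 × 0.9641 = 5551 m
   = 5.551 km

D ≈ 5.55 km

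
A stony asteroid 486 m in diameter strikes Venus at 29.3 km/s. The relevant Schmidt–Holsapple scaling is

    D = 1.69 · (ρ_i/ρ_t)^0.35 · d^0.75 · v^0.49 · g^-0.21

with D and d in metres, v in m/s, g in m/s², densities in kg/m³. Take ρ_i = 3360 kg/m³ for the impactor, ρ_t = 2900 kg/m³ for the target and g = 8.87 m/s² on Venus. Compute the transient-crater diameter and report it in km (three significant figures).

In SI units: v = 29300 m/s.
(ρ_i/ρ_t)^0.35 = (3360/2900)^0.35 = 1.053
d^0.75 = 486^0.75 = 103.5
v^0.49 = 29300^0.49 = 154.4
g^-0.21 = 8.87^-0.21 = 0.6323
D = 1.69 × 1.053 × 103.5 × 154.4 × 0.6323 = 17981 m
   = 17.98 km

D ≈ 18.0 km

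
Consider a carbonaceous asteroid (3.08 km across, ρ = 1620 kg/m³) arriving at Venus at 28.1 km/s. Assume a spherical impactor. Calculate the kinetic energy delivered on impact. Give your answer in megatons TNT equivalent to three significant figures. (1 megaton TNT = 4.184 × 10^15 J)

E ≈ 2.34 × 10^6 Mt TNT

d = 3080 m; v = 28100 m/s.
Mass m = (π/6) ρ d³ = (π/6) × 1620 × (3080)³ = 2.478 × 10^13 kg
E = ½ m v² = 0.5 × 2.478 × 10^13 × (28100)² = 9.783 × 10^21 J
   = 9.783 × 10^21 / 4.184×10^15 = 2.338 × 10^6 Mt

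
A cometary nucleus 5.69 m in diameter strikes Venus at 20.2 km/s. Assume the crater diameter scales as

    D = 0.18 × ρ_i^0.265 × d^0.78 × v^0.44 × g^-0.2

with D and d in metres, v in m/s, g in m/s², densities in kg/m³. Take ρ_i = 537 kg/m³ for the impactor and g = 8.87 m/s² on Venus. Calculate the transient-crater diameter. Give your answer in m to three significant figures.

In SI units: v = 20200 m/s.
ρ_i^0.265 = 537^0.265 = 5.290
d^0.78 = 5.69^0.78 = 3.881
v^0.44 = 20200^0.44 = 78.41
g^-0.2 = 8.87^-0.2 = 0.6463
D = 0.18 × 5.290 × 3.881 × 78.41 × 0.6463 = 187.3 m

D ≈ 187 m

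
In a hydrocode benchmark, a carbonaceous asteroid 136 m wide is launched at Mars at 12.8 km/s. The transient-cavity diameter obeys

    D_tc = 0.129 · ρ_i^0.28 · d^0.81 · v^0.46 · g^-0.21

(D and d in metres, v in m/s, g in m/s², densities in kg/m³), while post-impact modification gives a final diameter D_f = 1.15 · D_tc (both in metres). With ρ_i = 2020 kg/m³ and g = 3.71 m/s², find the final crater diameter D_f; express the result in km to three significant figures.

D_f ≈ 3.93 km

v = 12800 m/s.
ρ_i^0.28 = 2020^0.28 = 8.424
d^0.81 = 136^0.81 = 53.48
v^0.46 = 12800^0.46 = 77.50
g^-0.21 = 3.71^-0.21 = 0.7593
D_tc = 0.129 × 8.424 × 53.48 × 77.50 × 0.7593 = 3420 m
D_f = 1.15 × 3420 = 3933 m
     = 3.933 km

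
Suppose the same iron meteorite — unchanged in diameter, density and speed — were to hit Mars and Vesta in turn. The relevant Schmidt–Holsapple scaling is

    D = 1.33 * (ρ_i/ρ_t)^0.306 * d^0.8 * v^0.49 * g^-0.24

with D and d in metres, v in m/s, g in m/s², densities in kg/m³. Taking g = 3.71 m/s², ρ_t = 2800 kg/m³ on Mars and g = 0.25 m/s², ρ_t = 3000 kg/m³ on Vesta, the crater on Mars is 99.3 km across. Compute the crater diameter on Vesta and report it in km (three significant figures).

D ≈ 186 km

The impactor-only factors (d, v, ρ_i) cancel in the ratio, leaving D_Vesta/D_Mars = (g_Vesta/g_Mars)^-0.24 · (ρ_t,Mars/ρ_t,Vesta)^0.306.
(0.25/3.71)^-0.24 = 0.06739^-0.24 = 1.910
(2800/3000)^0.306 = 0.9333^0.306 = 0.9791
Ratio = 1.910 × 0.9791 = 1.870
D_Vesta = 1.870 × 99.3 km = 186 km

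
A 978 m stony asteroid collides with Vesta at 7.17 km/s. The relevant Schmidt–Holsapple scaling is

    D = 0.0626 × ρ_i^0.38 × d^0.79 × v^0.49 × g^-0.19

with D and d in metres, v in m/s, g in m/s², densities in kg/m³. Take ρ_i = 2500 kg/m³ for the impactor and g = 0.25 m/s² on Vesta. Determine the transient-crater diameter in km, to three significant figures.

In SI units: v = 7170 m/s.
ρ_i^0.38 = 2500^0.38 = 19.55
d^0.79 = 978^0.79 = 230.3
v^0.49 = 7170^0.49 = 77.48
g^-0.19 = 0.25^-0.19 = 1.301
D = 0.0626 × 19.55 × 230.3 × 77.48 × 1.301 = 28411 m
   = 28.41 km

D ≈ 28.4 km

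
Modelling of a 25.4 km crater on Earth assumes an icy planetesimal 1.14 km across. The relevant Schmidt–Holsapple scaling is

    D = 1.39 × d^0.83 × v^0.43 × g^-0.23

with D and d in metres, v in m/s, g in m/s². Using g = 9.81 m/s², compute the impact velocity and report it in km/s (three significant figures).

v ≈ 34.8 km/s

Rearranging for v: v = [D / (1.39 · 1140^0.83 · 9.81^-0.23)]^(1/0.43).
D = 25400 m.
1140^0.83 = 344.5
9.81^-0.23 = 0.5914
Denominator = 1.39 × 344.5 × 0.5914 = 283.2
D / 283.2 = 25400 / 283.2 = 89.69
v = 89.69^(1/0.43) = 89.69^2.3256 = 34778 m/s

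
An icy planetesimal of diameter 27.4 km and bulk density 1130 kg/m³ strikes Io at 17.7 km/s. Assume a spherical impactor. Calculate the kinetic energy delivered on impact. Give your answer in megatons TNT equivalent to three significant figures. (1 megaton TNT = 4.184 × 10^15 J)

d = 27400 m; v = 17700 m/s.
Mass m = (π/6) ρ d³ = (π/6) × 1130 × (27400)³ = 1.217 × 10^16 kg
E = ½ m v² = 0.5 × 1.217 × 10^16 × (17700)² = 1.906 × 10^24 J
   = 1.906 × 10^24 / 4.184×10^15 = 4.555 × 10^8 Mt

E ≈ 4.56 × 10^8 Mt TNT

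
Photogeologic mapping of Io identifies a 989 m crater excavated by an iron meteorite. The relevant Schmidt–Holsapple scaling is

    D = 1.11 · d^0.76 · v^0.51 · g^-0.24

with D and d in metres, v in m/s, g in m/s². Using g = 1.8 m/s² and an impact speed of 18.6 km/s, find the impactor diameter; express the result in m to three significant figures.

Rearranging for d: d = [D / (1.11 · 18600^0.51 · 1.8^-0.24)]^(1/0.76).
18600^0.51 = 150.5
1.8^-0.24 = 0.8684
Denominator = 1.11 × 150.5 × 0.8684 = 145.1
D / 145.1 = 989 / 145.1 = 6.816
d = 6.816^(1/0.76) = 6.816^1.3158 = 12.50 m

d ≈ 12.5 m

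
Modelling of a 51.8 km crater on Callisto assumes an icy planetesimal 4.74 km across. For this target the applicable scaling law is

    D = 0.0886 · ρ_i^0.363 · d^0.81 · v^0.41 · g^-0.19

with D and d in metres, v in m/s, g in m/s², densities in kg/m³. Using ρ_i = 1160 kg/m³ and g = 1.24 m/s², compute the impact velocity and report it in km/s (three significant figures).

v ≈ 13.6 km/s

Rearranging for v: v = [D / (0.0886 · 1160^0.363 · 4740^0.81 · 1.24^-0.19)]^(1/0.41).
D = 51800 m.
1160^0.363 = 12.95
4740^0.81 = 949.2
1.24^-0.19 = 0.9600
Denominator = 0.0886 × 12.95 × 949.2 × 0.9600 = 1046
D / 1046 = 51800 / 1046 = 49.52
v = 49.52^(1/0.41) = 49.52^2.439 = 13601 m/s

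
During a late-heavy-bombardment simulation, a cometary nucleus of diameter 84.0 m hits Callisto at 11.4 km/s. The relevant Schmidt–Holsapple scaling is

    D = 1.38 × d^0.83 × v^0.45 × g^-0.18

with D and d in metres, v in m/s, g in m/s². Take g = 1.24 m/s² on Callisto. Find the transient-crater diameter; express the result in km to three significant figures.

D ≈ 3.51 km

In SI units: v = 11400 m/s.
d^0.83 = 84^0.83 = 39.55
v^0.45 = 11400^0.45 = 66.93
g^-0.18 = 1.24^-0.18 = 0.9620
D = 1.38 × 39.55 × 66.93 × 0.9620 = 3514 m
   = 3.514 km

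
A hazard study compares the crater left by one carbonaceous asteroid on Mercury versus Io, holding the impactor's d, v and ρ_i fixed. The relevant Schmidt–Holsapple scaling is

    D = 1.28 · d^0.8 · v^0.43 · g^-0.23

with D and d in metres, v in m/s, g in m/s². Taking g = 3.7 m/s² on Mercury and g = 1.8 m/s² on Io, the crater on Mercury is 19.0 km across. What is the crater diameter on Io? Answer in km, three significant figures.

All impactor-dependent factors cancel in the ratio, leaving D_Io/D_Mercury = (g_Io/g_Mercury)^-0.23.
(1.8/3.7)^-0.23 = 0.4865^-0.23 = 1.180
D_Io = 1.180 × 19.0 km = 22.4 km

D ≈ 22.4 km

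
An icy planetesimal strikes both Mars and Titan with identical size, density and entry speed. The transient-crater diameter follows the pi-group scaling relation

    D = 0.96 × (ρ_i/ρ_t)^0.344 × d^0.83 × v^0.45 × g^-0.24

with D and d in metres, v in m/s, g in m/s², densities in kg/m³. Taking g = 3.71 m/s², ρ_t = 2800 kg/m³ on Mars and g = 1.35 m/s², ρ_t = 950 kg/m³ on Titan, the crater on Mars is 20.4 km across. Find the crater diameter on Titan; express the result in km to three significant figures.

D ≈ 37.7 km

The impactor-only factors (d, v, ρ_i) cancel in the ratio, leaving D_Titan/D_Mars = (g_Titan/g_Mars)^-0.24 · (ρ_t,Mars/ρ_t,Titan)^0.344.
(1.35/3.71)^-0.24 = 0.3639^-0.24 = 1.275
(2800/950)^0.344 = 2.947^0.344 = 1.450
Ratio = 1.275 × 1.450 = 1.849
D_Titan = 1.849 × 20.4 km = 37.7 km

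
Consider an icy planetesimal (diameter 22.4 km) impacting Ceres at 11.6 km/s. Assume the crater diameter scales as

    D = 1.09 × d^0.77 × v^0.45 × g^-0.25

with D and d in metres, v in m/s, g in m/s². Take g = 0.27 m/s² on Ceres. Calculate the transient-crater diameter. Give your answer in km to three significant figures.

D ≈ 228 km

In SI units: d = 22400 m, v = 11600 m/s.
d^0.77 = 22400^0.77 = 2237
v^0.45 = 11600^0.45 = 67.45
g^-0.25 = 0.27^-0.25 = 1.387
D = 1.09 × 2237 × 67.45 × 1.387 = 2.281 × 10^5 m
   = 228.1 km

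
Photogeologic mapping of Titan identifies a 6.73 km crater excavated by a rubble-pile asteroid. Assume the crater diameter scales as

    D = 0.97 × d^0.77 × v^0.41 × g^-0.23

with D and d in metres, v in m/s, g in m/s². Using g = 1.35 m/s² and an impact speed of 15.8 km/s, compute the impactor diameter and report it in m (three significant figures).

d ≈ 619 m

Rearranging for d: d = [D / (0.97 · 15800^0.41 · 1.35^-0.23)]^(1/0.77).
D = 6730 m.
15800^0.41 = 52.66
1.35^-0.23 = 0.9333
Denominator = 0.97 × 52.66 × 0.9333 = 47.67
D / 47.67 = 6730 / 47.67 = 141.2
d = 141.2^(1/0.77) = 141.2^1.2987 = 619.4 m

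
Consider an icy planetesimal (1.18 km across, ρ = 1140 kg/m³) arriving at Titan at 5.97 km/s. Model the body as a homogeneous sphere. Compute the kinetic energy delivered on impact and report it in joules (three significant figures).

E ≈ 1.75 × 10^19 J

d = 1180 m; v = 5970 m/s.
Mass m = (π/6) ρ d³ = (π/6) × 1140 × (1180)³ = 9.807 × 10^11 kg
E = ½ m v² = 0.5 × 9.807 × 10^11 × (5970)² = 1.748 × 10^19 J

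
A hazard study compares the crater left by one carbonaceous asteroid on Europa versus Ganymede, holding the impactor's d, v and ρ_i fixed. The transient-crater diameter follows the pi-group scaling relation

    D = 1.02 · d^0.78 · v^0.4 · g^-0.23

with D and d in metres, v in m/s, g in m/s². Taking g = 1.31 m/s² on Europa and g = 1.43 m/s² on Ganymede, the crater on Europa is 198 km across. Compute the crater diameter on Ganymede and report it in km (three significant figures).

D ≈ 194 km

All impactor-dependent factors cancel in the ratio, leaving D_Ganymede/D_Europa = (g_Ganymede/g_Europa)^-0.23.
(1.43/1.31)^-0.23 = 1.092^-0.23 = 0.9800
D_Ganymede = 0.9800 × 198 km = 194 km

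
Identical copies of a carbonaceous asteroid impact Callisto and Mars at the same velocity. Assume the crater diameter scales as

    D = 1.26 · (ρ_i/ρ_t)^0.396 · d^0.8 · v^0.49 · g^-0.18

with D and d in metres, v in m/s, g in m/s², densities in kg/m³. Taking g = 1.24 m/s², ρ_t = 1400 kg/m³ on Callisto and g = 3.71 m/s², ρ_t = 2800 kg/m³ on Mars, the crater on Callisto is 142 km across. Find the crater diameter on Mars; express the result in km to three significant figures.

The impactor-only factors (d, v, ρ_i) cancel in the ratio, leaving D_Mars/D_Callisto = (g_Mars/g_Callisto)^-0.18 · (ρ_t,Callisto/ρ_t,Mars)^0.396.
(3.71/1.24)^-0.18 = 2.992^-0.18 = 0.8210
(1400/2800)^0.396 = 0.5000^0.396 = 0.7600
Ratio = 0.8210 × 0.7600 = 0.6240
D_Mars = 0.6240 × 142 km = 88.6 km

D ≈ 88.6 km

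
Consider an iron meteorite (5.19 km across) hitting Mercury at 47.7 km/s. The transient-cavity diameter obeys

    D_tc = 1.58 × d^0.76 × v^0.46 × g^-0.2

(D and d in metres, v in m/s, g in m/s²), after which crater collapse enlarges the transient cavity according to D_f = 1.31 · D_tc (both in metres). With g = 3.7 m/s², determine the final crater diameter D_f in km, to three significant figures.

D_f ≈ 151 km

In SI: d = 5190 m, v = 47700 m/s.
d^0.76 = 5190^0.76 = 666.1
v^0.46 = 47700^0.46 = 141.9
g^-0.2 = 3.7^-0.2 = 0.7698
D_tc = 1.58 × 666.1 × 141.9 × 0.7698 = 1.150 × 10^5 m
D_f = 1.31 × 1.150 × 10^5 = 1.506 × 10^5 m
     = 150.7 km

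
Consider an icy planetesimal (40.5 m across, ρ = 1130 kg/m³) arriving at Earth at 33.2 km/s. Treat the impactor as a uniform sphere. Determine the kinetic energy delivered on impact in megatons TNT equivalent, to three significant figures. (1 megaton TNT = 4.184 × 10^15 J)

v = 33200 m/s.
Mass m = (π/6) ρ d³ = (π/6) × 1130 × (40.5)³ = 3.930 × 10^7 kg
E = ½ m v² = 0.5 × 3.930 × 10^7 × (33200)² = 2.166 × 10^16 J
   = 2.166 × 10^16 / 4.184×10^15 = 5.177 Mt

E ≈ 5.18 Mt TNT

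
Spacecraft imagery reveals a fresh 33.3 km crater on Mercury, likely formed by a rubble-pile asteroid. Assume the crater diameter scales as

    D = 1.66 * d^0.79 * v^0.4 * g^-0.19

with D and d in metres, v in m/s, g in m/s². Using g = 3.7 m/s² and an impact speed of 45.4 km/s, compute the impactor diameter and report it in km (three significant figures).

d ≈ 1.68 km

Rearranging for d: d = [D / (1.66 · 45400^0.4 · 3.7^-0.19)]^(1/0.79).
D = 33300 m.
45400^0.4 = 72.92
3.7^-0.19 = 0.7799
Denominator = 1.66 × 72.92 × 0.7799 = 94.40
D / 94.40 = 33300 / 94.40 = 352.8
d = 352.8^(1/0.79) = 352.8^1.2658 = 1677 m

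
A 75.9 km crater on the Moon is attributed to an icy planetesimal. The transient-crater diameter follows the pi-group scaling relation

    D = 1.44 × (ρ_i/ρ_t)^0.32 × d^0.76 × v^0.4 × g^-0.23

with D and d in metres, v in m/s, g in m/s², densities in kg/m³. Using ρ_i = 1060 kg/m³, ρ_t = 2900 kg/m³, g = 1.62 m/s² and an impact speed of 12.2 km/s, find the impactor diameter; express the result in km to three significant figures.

Rearranging for d: d = [D / (1.44 · (1060/2900)^0.32 · 12200^0.4 · 1.62^-0.23)]^(1/0.76).
D = 75900 m.
(1060/2900)^0.32 = 0.7247
12200^0.4 = 43.11
1.62^-0.23 = 0.8950
Denominator = 1.44 × 0.7247 × 43.11 × 0.8950 = 40.26
D / 40.26 = 75900 / 40.26 = 1885
d = 1885^(1/0.76) = 1885^1.3158 = 20401 m

d ≈ 20.4 km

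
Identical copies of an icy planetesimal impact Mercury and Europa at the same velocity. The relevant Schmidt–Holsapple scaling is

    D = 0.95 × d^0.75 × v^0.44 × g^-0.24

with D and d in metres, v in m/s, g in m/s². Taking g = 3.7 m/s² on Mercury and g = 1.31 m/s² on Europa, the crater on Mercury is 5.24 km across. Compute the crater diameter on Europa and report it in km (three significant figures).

All impactor-dependent factors cancel in the ratio, leaving D_Europa/D_Mercury = (g_Europa/g_Mercury)^-0.24.
(1.31/3.7)^-0.24 = 0.3541^-0.24 = 1.283
D_Europa = 1.283 × 5.24 km = 6.72 km

D ≈ 6.72 km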